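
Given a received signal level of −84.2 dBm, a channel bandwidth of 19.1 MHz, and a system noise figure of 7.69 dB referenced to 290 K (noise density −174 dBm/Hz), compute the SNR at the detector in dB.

Noise floor: N = −174 + 10 log₁₀(B) + NF
10 log₁₀(1.91×10⁷) = 72.81 dB
N = −174 + 72.81 + 7.69 = −93.50 dBm
SNR = P_sig − N = −84.2 − (−93.50) = 9.30 dB → 9.3 dB

9.3 dB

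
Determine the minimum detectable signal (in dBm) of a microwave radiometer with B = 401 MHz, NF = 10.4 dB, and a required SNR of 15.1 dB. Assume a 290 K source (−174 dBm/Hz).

−62.5 dBm

Sensitivity = −174 + 10 log₁₀(B) + NF + SNR_min
= −174 + 86.03 + 10.4 + 15.1
= −62.47 dBm → −62.5 dBm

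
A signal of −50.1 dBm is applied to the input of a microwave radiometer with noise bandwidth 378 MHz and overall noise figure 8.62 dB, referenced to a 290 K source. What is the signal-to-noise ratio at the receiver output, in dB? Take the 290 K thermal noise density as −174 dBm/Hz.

Noise floor: N = −174 + 10 log₁₀(B) + NF
10 log₁₀(3.78×10⁸) = 85.77 dB
N = −174 + 85.77 + 8.62 = −79.61 dBm
SNR = P_sig − N = −50.1 − (−79.61) = 29.51 dB → 29.5 dB

29.5 dB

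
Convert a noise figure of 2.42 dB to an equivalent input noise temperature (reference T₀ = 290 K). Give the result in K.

216 K

F = 10^(2.42/10) = 1.74582
T_e = (F − 1)·T₀ = (1.74582 − 1) × 290 = 216 K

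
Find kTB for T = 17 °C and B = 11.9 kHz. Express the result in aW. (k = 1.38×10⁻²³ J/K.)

47.6 aW

T = 17 °C + 273.15 = 290.15 K
P_n = kTB = 1.38×10⁻²³ × 290.15 × 1.19×10⁴ = 4.76×10⁻¹⁷ W = 47.6 aW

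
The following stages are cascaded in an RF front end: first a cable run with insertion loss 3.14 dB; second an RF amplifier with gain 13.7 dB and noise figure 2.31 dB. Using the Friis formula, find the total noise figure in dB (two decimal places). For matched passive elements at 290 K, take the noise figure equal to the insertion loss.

Convert to linear (a loss of L dB is a gain of −L dB): F_i = 10^(NF_i/10), G_i = 10^(G_i,dB/10)
  Stage 1: F_1 = 10^(3.14/10) = 2.061, G_1 = 10^(−3.14/10) = 0.4853
  Stage 2: F_2 = 10^(2.31/10) = 1.702, G_2 = 10^(13.7/10) = 23.44
Friis cascade:
  F = 2.061 + (1.702 − 1)/0.4853 = 3.508
NF = 10 log₁₀(3.508) = 5.45 dB

5.45 dB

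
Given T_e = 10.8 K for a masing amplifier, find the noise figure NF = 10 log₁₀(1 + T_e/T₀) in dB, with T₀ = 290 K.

F = 1 + T_e/T₀ = 1 + 10.8/290 = 1.03724
NF = 10 log₁₀(1.03724) = 0.159 dB

0.159 dB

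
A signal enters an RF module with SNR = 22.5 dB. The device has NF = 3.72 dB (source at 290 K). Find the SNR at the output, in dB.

18.78 dB

By definition F = SNR_in/SNR_out, so in dB: SNR_out = SNR_in − NF
SNR_out = 22.5 − 3.72 = 18.78 dB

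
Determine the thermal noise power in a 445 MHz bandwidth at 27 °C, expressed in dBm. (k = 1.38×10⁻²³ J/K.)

T = 27 °C + 273.15 = 300.15 K
P_n = kTB = 1.38×10⁻²³ × 300.15 × 4.45×10⁸ = 1.84×10⁻¹² W
In dBm: 10 log₁₀(1.84×10⁻¹² / 10⁻³) = −87.3 dBm

−87.3 dBm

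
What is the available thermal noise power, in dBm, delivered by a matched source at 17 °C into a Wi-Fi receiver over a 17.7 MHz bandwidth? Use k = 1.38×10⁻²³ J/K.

T = 17 °C + 273.15 = 290.15 K
P_n = kTB = 1.38×10⁻²³ × 290.15 × 1.77×10⁷ = 7.09×10⁻¹⁴ W
In dBm: 10 log₁₀(7.09×10⁻¹⁴ / 10⁻³) = −101.5 dBm

−101.5 dBm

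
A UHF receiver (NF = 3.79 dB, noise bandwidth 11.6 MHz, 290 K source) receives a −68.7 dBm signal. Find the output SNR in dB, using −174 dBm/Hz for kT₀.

30.9 dB

Noise floor: N = −174 + 10 log₁₀(B) + NF
10 log₁₀(1.16×10⁷) = 70.64 dB
N = −174 + 70.64 + 3.79 = −99.57 dBm
SNR = P_sig − N = −68.7 − (−99.57) = 30.87 dB → 30.9 dB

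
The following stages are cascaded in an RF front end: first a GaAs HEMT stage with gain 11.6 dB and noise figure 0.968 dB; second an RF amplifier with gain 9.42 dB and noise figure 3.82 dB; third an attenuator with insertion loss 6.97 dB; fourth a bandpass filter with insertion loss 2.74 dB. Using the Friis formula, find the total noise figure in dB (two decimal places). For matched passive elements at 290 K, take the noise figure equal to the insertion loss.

Convert to linear (a loss of L dB is a gain of −L dB): F_i = 10^(NF_i/10), G_i = 10^(G_i,dB/10)
  Stage 1: F_1 = 10^(0.968/10) = 1.250, G_1 = 10^(11.6/10) = 14.45
  Stage 2: F_2 = 10^(3.82/10) = 2.410, G_2 = 10^(9.42/10) = 8.750
  Stage 3: F_3 = 10^(6.97/10) = 4.977, G_3 = 10^(−6.97/10) = 0.2009
  Stage 4: F_4 = 10^(2.74/10) = 1.879, G_4 = 10^(−2.74/10) = 0.5321
Friis cascade:
  F = 1.250 + (2.410 − 1)/14.45 + (4.977 − 1)/126.5 + (1.879 − 1)/25.41 = 1.413
NF = 10 log₁₀(1.413) = 1.50 dB

1.50 dB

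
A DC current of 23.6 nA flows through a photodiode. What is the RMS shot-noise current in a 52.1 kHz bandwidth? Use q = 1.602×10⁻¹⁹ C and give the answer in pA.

19.8 pA

I_n = √(2qI·B)
2qI·B = 2 × 1.602×10⁻¹⁹ × 2.36×10⁻⁸ × 5.21×10⁴ = 3.94×10⁻²² A²
I_n = √(3.94×10⁻²²) = 1.98×10⁻¹¹ A = 19.8 pA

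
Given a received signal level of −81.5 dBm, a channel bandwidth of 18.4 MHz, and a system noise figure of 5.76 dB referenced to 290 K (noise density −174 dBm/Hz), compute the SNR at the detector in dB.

Noise floor: N = −174 + 10 log₁₀(B) + NF
10 log₁₀(1.84×10⁷) = 72.65 dB
N = −174 + 72.65 + 5.76 = −95.59 dBm
SNR = P_sig − N = −81.5 − (−95.59) = 14.09 dB → 14.1 dB

14.1 dB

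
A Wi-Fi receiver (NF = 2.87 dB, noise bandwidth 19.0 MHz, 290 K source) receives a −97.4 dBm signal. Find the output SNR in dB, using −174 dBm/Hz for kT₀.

0.9 dB

Noise floor: N = −174 + 10 log₁₀(B) + NF
10 log₁₀(1.90×10⁷) = 72.79 dB
N = −174 + 72.79 + 2.87 = −98.34 dBm
SNR = P_sig − N = −97.4 − (−98.34) = 0.94 dB → 0.9 dB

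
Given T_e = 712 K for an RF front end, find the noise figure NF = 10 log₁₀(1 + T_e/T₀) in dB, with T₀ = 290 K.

F = 1 + T_e/T₀ = 1 + 712/290 = 3.45517
NF = 10 log₁₀(3.45517) = 5.38 dB

5.38 dB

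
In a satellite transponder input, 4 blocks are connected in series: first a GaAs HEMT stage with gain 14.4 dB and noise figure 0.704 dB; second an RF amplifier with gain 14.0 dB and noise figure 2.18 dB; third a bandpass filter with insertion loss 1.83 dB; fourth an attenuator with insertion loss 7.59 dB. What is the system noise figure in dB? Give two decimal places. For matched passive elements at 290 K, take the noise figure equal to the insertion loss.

Convert to linear (a loss of L dB is a gain of −L dB): F_i = 10^(NF_i/10), G_i = 10^(G_i,dB/10)
  Stage 1: F_1 = 10^(0.704/10) = 1.176, G_1 = 10^(14.4/10) = 27.54
  Stage 2: F_2 = 10^(2.18/10) = 1.652, G_2 = 10^(14.0/10) = 25.12
  Stage 3: F_3 = 10^(1.83/10) = 1.524, G_3 = 10^(−1.83/10) = 0.6561
  Stage 4: F_4 = 10^(7.59/10) = 5.741, G_4 = 10^(−7.59/10) = 0.1742
Friis cascade:
  F = 1.176 + (1.652 − 1)/27.54 + (1.524 − 1)/691.8 + (5.741 − 1)/453.9 = 1.211
NF = 10 log₁₀(1.211) = 0.83 dB

0.83 dB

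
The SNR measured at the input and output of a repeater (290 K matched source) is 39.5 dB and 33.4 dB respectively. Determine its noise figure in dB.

6.1 dB

NF (dB) = SNR_in(dB) − SNR_out(dB) when the source is at T₀
NF = 39.5 − 33.4 = 6.1 dB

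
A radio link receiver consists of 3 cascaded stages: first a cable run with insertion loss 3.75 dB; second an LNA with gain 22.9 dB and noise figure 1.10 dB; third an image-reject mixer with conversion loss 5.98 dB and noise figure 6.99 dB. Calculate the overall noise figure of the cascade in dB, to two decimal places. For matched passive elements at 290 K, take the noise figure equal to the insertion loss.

Convert to linear (a loss of L dB is a gain of −L dB): F_i = 10^(NF_i/10), G_i = 10^(G_i,dB/10)
  Stage 1: F_1 = 10^(3.75/10) = 2.371, G_1 = 10^(−3.75/10) = 0.4217
  Stage 2: F_2 = 10^(1.10/10) = 1.288, G_2 = 10^(22.9/10) = 195.0
  Stage 3: F_3 = 10^(6.99/10) = 5.000, G_3 = 10^(−5.98/10) = 0.2523
Friis cascade:
  F = 2.371 + (1.288 − 1)/0.4217 + (5.000 − 1)/82.22 = 3.104
NF = 10 log₁₀(3.104) = 4.92 dB

4.92 dB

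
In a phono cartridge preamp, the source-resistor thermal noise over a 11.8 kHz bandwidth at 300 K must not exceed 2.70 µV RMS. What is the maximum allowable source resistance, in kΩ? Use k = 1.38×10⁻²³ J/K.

Johnson–Nyquist: V_n = √(4kTRB) ⇒ R = V_n² / (4kTB)
4kTB = 4 × 1.38×10⁻²³ × 300 × 1.18×10⁴ = 1.95×10⁻¹⁶
R = (2.70×10⁻⁶)² / 1.95×10⁻¹⁶ = 3.73×10⁴ Ω = 37.3 kΩ

37.3 kΩ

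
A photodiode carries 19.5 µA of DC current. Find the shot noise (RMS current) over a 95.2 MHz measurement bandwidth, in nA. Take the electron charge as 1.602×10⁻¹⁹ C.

24.4 nA

I_n = √(2qI·B)
2qI·B = 2 × 1.602×10⁻¹⁹ × 1.95×10⁻⁵ × 9.52×10⁷ = 5.95×10⁻¹⁶ A²
I_n = √(5.95×10⁻¹⁶) = 2.44×10⁻⁸ A = 24.4 nA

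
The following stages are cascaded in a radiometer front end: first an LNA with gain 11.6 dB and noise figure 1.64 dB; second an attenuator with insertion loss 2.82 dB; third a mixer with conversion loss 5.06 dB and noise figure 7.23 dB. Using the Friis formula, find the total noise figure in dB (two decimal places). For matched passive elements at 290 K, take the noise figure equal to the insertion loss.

3.20 dB

Convert to linear (a loss of L dB is a gain of −L dB): F_i = 10^(NF_i/10), G_i = 10^(G_i,dB/10)
  Stage 1: F_1 = 10^(1.64/10) = 1.459, G_1 = 10^(11.6/10) = 14.45
  Stage 2: F_2 = 10^(2.82/10) = 1.914, G_2 = 10^(−2.82/10) = 0.5224
  Stage 3: F_3 = 10^(7.23/10) = 5.284, G_3 = 10^(−5.06/10) = 0.3119
Friis cascade:
  F = 1.459 + (1.914 − 1)/14.45 + (5.284 − 1)/7.551 = 2.089
NF = 10 log₁₀(2.089) = 3.20 dB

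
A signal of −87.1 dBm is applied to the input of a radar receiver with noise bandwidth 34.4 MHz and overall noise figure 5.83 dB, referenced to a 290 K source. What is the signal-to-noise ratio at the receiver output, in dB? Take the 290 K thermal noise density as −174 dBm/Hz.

Noise floor: N = −174 + 10 log₁₀(B) + NF
10 log₁₀(3.44×10⁷) = 75.37 dB
N = −174 + 75.37 + 5.83 = −92.80 dBm
SNR = P_sig − N = −87.1 − (−92.80) = 5.70 dB → 5.7 dB

5.7 dB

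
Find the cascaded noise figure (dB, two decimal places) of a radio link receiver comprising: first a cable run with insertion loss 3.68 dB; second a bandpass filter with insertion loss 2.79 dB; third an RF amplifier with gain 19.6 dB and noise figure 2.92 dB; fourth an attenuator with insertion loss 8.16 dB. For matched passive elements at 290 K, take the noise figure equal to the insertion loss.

Convert to linear (a loss of L dB is a gain of −L dB): F_i = 10^(NF_i/10), G_i = 10^(G_i,dB/10)
  Stage 1: F_1 = 10^(3.68/10) = 2.333, G_1 = 10^(−3.68/10) = 0.4285
  Stage 2: F_2 = 10^(2.79/10) = 1.901, G_2 = 10^(−2.79/10) = 0.5260
  Stage 3: F_3 = 10^(2.92/10) = 1.959, G_3 = 10^(19.6/10) = 91.20
  Stage 4: F_4 = 10^(8.16/10) = 6.546, G_4 = 10^(−8.16/10) = 0.1528
Friis cascade:
  F = 2.333 + (1.901 − 1)/0.4285 + (1.959 − 1)/0.2254 + (6.546 − 1)/20.56 = 8.959
NF = 10 log₁₀(8.959) = 9.52 dB

9.52 dB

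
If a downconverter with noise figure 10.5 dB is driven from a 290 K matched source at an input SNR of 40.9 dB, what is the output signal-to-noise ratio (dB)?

30.4 dB

By definition F = SNR_in/SNR_out, so in dB: SNR_out = SNR_in − NF
SNR_out = 40.9 − 10.5 = 30.4 dB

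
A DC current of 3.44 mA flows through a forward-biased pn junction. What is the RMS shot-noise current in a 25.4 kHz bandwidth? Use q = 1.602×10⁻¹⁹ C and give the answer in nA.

5.29 nA

I_n = √(2qI·B)
2qI·B = 2 × 1.602×10⁻¹⁹ × 3.44×10⁻³ × 2.54×10⁴ = 2.80×10⁻¹⁷ A²
I_n = √(2.80×10⁻¹⁷) = 5.29×10⁻⁹ A = 5.29 nA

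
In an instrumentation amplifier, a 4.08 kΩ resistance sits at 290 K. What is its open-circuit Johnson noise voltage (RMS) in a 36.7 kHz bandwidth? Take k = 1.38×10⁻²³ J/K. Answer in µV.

V_n = √(4kTRB)
4kTRB = 4 × 1.38×10⁻²³ × 290 × 4.08×10³ × 3.67×10⁴ = 2.40×10⁻¹² V²
V_n = √(2.40×10⁻¹²) = 1.55×10⁻⁶ V = 1.55 µV

1.55 µV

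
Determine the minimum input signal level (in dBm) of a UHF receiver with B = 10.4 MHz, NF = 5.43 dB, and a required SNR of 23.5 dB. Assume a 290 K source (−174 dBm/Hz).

−74.9 dBm

Sensitivity = −174 + 10 log₁₀(B) + NF + SNR_min
= −174 + 70.17 + 5.43 + 23.5
= −74.90 dBm → −74.9 dBm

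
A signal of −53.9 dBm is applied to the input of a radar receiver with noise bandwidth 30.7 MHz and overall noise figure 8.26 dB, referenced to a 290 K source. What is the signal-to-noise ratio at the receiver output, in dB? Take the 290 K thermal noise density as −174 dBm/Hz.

Noise floor: N = −174 + 10 log₁₀(B) + NF
10 log₁₀(3.07×10⁷) = 74.87 dB
N = −174 + 74.87 + 8.26 = −90.87 dBm
SNR = P_sig − N = −53.9 − (−90.87) = 36.97 dB → 37.0 dB

37.0 dB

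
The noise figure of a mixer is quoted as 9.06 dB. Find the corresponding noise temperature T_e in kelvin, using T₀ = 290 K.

F = 10^(9.06/10) = 8.05378
T_e = (F − 1)·T₀ = (8.05378 − 1) × 290 = 2046 K

2046 K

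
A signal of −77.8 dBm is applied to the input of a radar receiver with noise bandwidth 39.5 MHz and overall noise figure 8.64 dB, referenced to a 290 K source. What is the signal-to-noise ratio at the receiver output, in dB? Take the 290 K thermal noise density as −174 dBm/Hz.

11.6 dB

Noise floor: N = −174 + 10 log₁₀(B) + NF
10 log₁₀(3.95×10⁷) = 75.97 dB
N = −174 + 75.97 + 8.64 = −89.39 dBm
SNR = P_sig − N = −77.8 − (−89.39) = 11.59 dB → 11.6 dB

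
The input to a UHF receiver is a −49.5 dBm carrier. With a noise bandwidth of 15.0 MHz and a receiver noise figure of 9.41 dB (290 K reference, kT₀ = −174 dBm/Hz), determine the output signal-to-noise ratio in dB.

43.3 dB

Noise floor: N = −174 + 10 log₁₀(B) + NF
10 log₁₀(1.50×10⁷) = 71.76 dB
N = −174 + 71.76 + 9.41 = −92.83 dBm
SNR = P_sig − N = −49.5 − (−92.83) = 43.33 dB → 43.3 dB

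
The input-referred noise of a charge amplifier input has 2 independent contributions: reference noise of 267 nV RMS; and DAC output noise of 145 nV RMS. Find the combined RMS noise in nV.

Uncorrelated sources add in power (mean-square): V_tot = √(ΣV_i²)
V_tot = √[(2.67×10⁻⁷)² + (1.45×10⁻⁷)²] = 3.04×10⁻⁷ V = 304 nV

304 nV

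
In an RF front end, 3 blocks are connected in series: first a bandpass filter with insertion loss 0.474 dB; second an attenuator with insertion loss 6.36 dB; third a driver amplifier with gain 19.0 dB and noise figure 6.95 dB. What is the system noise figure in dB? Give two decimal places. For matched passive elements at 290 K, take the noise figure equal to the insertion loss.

Convert to linear (a loss of L dB is a gain of −L dB): F_i = 10^(NF_i/10), G_i = 10^(G_i,dB/10)
  Stage 1: F_1 = 10^(0.474/10) = 1.115, G_1 = 10^(−0.474/10) = 0.8966
  Stage 2: F_2 = 10^(6.36/10) = 4.325, G_2 = 10^(−6.36/10) = 0.2312
  Stage 3: F_3 = 10^(6.95/10) = 4.955, G_3 = 10^(19.0/10) = 79.43
Friis cascade:
  F = 1.115 + (4.325 − 1)/0.8966 + (4.955 − 1)/0.2073 = 23.90
NF = 10 log₁₀(23.90) = 13.78 dB

13.78 dB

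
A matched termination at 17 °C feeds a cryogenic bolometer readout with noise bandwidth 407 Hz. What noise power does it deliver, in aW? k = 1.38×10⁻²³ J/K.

T = 17 °C + 273.15 = 290.15 K
P_n = kTB = 1.38×10⁻²³ × 290.15 × 4.07×10² = 1.63×10⁻¹⁸ W = 1.63 aW

1.63 aW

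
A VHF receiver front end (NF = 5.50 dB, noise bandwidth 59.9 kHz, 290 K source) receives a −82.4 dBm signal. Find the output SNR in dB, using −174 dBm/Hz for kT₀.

38.3 dB

Noise floor: N = −174 + 10 log₁₀(B) + NF
10 log₁₀(5.99×10⁴) = 47.77 dB
N = −174 + 47.77 + 5.50 = −120.73 dBm
SNR = P_sig − N = −82.4 − (−120.73) = 38.33 dB → 38.3 dB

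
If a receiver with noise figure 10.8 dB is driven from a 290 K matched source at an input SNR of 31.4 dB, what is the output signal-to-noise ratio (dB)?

20.6 dB

By definition F = SNR_in/SNR_out, so in dB: SNR_out = SNR_in − NF
SNR_out = 31.4 − 10.8 = 20.6 dB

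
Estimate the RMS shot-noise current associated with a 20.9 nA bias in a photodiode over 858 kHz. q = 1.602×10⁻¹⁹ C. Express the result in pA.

75.8 pA

I_n = √(2qI·B)
2qI·B = 2 × 1.602×10⁻¹⁹ × 2.09×10⁻⁸ × 8.58×10⁵ = 5.75×10⁻²¹ A²
I_n = √(5.75×10⁻²¹) = 7.58×10⁻¹¹ A = 75.8 pA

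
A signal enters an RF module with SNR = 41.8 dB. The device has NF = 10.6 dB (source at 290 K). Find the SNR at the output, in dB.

31.2 dB

By definition F = SNR_in/SNR_out, so in dB: SNR_out = SNR_in − NF
SNR_out = 41.8 − 10.6 = 31.2 dB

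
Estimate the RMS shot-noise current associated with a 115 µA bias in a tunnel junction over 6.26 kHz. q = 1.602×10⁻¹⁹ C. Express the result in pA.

480 pA

I_n = √(2qI·B)
2qI·B = 2 × 1.602×10⁻¹⁹ × 1.15×10⁻⁴ × 6.26×10³ = 2.31×10⁻¹⁹ A²
I_n = √(2.31×10⁻¹⁹) = 4.80×10⁻¹⁰ A = 480 pA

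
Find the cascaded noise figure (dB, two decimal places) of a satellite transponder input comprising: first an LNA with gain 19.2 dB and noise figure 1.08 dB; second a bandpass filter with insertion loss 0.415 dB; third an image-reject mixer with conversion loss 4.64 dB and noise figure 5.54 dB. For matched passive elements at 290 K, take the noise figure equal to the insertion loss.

1.20 dB

Convert to linear (a loss of L dB is a gain of −L dB): F_i = 10^(NF_i/10), G_i = 10^(G_i,dB/10)
  Stage 1: F_1 = 10^(1.08/10) = 1.282, G_1 = 10^(19.2/10) = 83.18
  Stage 2: F_2 = 10^(0.415/10) = 1.100, G_2 = 10^(−0.415/10) = 0.9089
  Stage 3: F_3 = 10^(5.54/10) = 3.581, G_3 = 10^(−4.64/10) = 0.3436
Friis cascade:
  F = 1.282 + (1.100 − 1)/83.18 + (3.581 − 1)/75.60 = 1.318
NF = 10 log₁₀(1.318) = 1.20 dB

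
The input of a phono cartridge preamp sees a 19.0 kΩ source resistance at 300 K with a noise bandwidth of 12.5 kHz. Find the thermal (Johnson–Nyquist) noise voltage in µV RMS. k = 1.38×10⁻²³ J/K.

V_n = √(4kTRB)
4kTRB = 4 × 1.38×10⁻²³ × 300 × 1.90×10⁴ × 1.25×10⁴ = 3.93×10⁻¹² V²
V_n = √(3.93×10⁻¹²) = 1.98×10⁻⁶ V = 1.98 µV

1.98 µV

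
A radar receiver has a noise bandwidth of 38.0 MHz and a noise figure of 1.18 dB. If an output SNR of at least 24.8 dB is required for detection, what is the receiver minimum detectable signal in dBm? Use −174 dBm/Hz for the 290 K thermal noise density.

Sensitivity = −174 + 10 log₁₀(B) + NF + SNR_min
= −174 + 75.8 + 1.18 + 24.8
= −72.22 dBm → −72.2 dBm

−72.2 dBm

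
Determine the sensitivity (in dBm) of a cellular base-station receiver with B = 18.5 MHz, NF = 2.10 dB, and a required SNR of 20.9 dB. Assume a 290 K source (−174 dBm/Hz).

Sensitivity = −174 + 10 log₁₀(B) + NF + SNR_min
= −174 + 72.67 + 2.10 + 20.9
= −78.33 dBm → −78.3 dBm

−78.3 dBm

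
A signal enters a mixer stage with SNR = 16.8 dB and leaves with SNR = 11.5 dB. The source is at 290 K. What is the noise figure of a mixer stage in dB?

5.3 dB

NF (dB) = SNR_in(dB) − SNR_out(dB) when the source is at T₀
NF = 16.8 − 11.5 = 5.3 dB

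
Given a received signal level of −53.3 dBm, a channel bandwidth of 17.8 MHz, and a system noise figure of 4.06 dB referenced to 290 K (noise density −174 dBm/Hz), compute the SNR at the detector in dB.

Noise floor: N = −174 + 10 log₁₀(B) + NF
10 log₁₀(1.78×10⁷) = 72.5 dB
N = −174 + 72.5 + 4.06 = −97.44 dBm
SNR = P_sig − N = −53.3 − (−97.44) = 44.14 dB → 44.1 dB

44.1 dB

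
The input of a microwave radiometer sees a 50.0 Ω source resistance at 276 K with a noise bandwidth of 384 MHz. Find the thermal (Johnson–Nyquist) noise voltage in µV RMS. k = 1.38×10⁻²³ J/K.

17.1 µV

V_n = √(4kTRB)
4kTRB = 4 × 1.38×10⁻²³ × 276 × 5.00×10¹ × 3.84×10⁸ = 2.93×10⁻¹⁰ V²
V_n = √(2.93×10⁻¹⁰) = 1.71×10⁻⁵ V = 17.1 µV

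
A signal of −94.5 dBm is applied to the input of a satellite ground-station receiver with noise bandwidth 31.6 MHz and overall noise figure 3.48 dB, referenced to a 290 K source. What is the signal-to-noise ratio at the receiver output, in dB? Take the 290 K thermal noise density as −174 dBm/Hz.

1.0 dB

Noise floor: N = −174 + 10 log₁₀(B) + NF
10 log₁₀(3.16×10⁷) = 75 dB
N = −174 + 75 + 3.48 = −95.52 dBm
SNR = P_sig − N = −94.5 − (−95.52) = 1.02 dB → 1.0 dB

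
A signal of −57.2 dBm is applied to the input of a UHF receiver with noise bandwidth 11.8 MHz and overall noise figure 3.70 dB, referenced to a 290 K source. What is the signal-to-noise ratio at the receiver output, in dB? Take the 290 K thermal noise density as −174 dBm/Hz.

42.4 dB

Noise floor: N = −174 + 10 log₁₀(B) + NF
10 log₁₀(1.18×10⁷) = 70.72 dB
N = −174 + 70.72 + 3.70 = −99.58 dBm
SNR = P_sig − N = −57.2 − (−99.58) = 42.38 dB → 42.4 dB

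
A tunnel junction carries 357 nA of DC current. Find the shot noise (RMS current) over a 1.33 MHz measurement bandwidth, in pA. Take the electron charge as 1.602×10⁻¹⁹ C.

390 pA

I_n = √(2qI·B)
2qI·B = 2 × 1.602×10⁻¹⁹ × 3.57×10⁻⁷ × 1.33×10⁶ = 1.52×10⁻¹⁹ A²
I_n = √(1.52×10⁻¹⁹) = 3.90×10⁻¹⁰ A = 390 pA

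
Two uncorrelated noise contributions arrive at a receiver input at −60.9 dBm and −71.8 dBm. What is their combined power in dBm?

Convert to linear, add, convert back:
P₁ = 8.13×10⁻¹⁰ W, P₂ = 6.61×10⁻¹¹ W
P_tot = 8.79×10⁻¹⁰ W → 10 log₁₀(P_tot / 10⁻³) = −60.6 dBm

−60.6 dBm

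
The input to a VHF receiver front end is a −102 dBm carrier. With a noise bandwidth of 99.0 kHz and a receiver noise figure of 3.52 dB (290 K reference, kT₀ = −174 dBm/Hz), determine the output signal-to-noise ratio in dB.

Noise floor: N = −174 + 10 log₁₀(B) + NF
10 log₁₀(9.90×10⁴) = 49.96 dB
N = −174 + 49.96 + 3.52 = −120.52 dBm
SNR = P_sig − N = −102 − (−120.52) = 18.52 dB → 18.5 dB

18.5 dB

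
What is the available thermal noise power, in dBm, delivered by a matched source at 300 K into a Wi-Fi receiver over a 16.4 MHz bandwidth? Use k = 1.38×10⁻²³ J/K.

−101.7 dBm

P_n = kTB = 1.38×10⁻²³ × 300 × 1.64×10⁷ = 6.79×10⁻¹⁴ W
In dBm: 10 log₁₀(6.79×10⁻¹⁴ / 10⁻³) = −101.7 dBm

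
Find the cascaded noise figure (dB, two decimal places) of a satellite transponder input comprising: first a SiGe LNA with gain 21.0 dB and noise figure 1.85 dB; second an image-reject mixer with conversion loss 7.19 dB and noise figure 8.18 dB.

1.97 dB

Convert to linear (a loss of L dB is a gain of −L dB): F_i = 10^(NF_i/10), G_i = 10^(G_i,dB/10)
  Stage 1: F_1 = 10^(1.85/10) = 1.531, G_1 = 10^(21.0/10) = 125.9
  Stage 2: F_2 = 10^(8.18/10) = 6.577, G_2 = 10^(−7.19/10) = 0.1910
Friis cascade:
  F = 1.531 + (6.577 − 1)/125.9 = 1.575
NF = 10 log₁₀(1.575) = 1.97 dB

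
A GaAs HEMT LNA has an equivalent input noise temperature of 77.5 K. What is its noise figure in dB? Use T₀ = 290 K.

1.03 dB

F = 1 + T_e/T₀ = 1 + 77.5/290 = 1.26724
NF = 10 log₁₀(1.26724) = 1.03 dB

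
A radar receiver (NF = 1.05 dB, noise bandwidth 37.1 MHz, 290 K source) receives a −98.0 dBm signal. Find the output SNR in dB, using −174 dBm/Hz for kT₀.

−0.7 dB

Noise floor: N = −174 + 10 log₁₀(B) + NF
10 log₁₀(3.71×10⁷) = 75.69 dB
N = −174 + 75.69 + 1.05 = −97.26 dBm
SNR = P_sig − N = −98.0 − (−97.26) = −0.74 dB → −0.7 dB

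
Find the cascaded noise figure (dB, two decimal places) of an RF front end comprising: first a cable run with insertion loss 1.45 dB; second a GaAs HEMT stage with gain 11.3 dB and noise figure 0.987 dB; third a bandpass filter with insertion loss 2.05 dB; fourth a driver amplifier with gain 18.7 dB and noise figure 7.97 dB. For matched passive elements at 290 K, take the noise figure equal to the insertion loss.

Convert to linear (a loss of L dB is a gain of −L dB): F_i = 10^(NF_i/10), G_i = 10^(G_i,dB/10)
  Stage 1: F_1 = 10^(1.45/10) = 1.396, G_1 = 10^(−1.45/10) = 0.7161
  Stage 2: F_2 = 10^(0.987/10) = 1.255, G_2 = 10^(11.3/10) = 13.49
  Stage 3: F_3 = 10^(2.05/10) = 1.603, G_3 = 10^(−2.05/10) = 0.6237
  Stage 4: F_4 = 10^(7.97/10) = 6.266, G_4 = 10^(18.7/10) = 74.13
Friis cascade:
  F = 1.396 + (1.255 − 1)/0.7161 + (1.603 − 1)/9.661 + (6.266 − 1)/6.026 = 2.689
NF = 10 log₁₀(2.689) = 4.30 dB

4.30 dB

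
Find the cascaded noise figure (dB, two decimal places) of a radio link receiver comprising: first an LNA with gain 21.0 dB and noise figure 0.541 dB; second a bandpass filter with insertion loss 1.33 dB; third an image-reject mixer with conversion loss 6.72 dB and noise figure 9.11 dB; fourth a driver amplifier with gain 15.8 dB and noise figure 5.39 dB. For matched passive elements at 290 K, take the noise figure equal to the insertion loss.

Convert to linear (a loss of L dB is a gain of −L dB): F_i = 10^(NF_i/10), G_i = 10^(G_i,dB/10)
  Stage 1: F_1 = 10^(0.541/10) = 1.133, G_1 = 10^(21.0/10) = 125.9
  Stage 2: F_2 = 10^(1.33/10) = 1.358, G_2 = 10^(−1.33/10) = 0.7362
  Stage 3: F_3 = 10^(9.11/10) = 8.147, G_3 = 10^(−6.72/10) = 0.2128
  Stage 4: F_4 = 10^(5.39/10) = 3.459, G_4 = 10^(15.8/10) = 38.02
Friis cascade:
  F = 1.133 + (1.358 − 1)/125.9 + (8.147 − 1)/92.68 + (3.459 − 1)/19.72 = 1.337
NF = 10 log₁₀(1.337) = 1.26 dB

1.26 dB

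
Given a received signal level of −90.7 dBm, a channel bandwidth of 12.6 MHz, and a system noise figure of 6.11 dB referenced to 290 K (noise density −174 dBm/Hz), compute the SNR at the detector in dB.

Noise floor: N = −174 + 10 log₁₀(B) + NF
10 log₁₀(1.26×10⁷) = 71 dB
N = −174 + 71 + 6.11 = −96.89 dBm
SNR = P_sig − N = −90.7 − (−96.89) = 6.19 dB → 6.2 dB

6.2 dB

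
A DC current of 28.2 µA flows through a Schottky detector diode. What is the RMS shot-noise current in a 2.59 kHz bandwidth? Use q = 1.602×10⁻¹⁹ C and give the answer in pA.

I_n = √(2qI·B)
2qI·B = 2 × 1.602×10⁻¹⁹ × 2.82×10⁻⁵ × 2.59×10³ = 2.34×10⁻²⁰ A²
I_n = √(2.34×10⁻²⁰) = 1.53×10⁻¹⁰ A = 153 pA

153 pA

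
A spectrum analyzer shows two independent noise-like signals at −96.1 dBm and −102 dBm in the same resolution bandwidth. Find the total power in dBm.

−95.1 dBm

Convert to linear, add, convert back:
P₁ = 2.45×10⁻¹³ W, P₂ = 6.31×10⁻¹⁴ W
P_tot = 3.09×10⁻¹³ W → 10 log₁₀(P_tot / 10⁻³) = −95.1 dBm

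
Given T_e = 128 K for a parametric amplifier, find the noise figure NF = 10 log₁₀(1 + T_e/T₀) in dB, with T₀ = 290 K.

F = 1 + T_e/T₀ = 1 + 128/290 = 1.44138
NF = 10 log₁₀(1.44138) = 1.59 dB

1.59 dB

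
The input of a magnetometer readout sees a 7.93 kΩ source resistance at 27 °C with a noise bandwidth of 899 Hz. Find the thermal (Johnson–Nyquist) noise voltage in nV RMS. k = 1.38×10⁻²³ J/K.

T = 27 °C + 273.15 = 300.15 K
V_n = √(4kTRB)
4kTRB = 4 × 1.38×10⁻²³ × 300.15 × 7.93×10³ × 8.99×10² = 1.18×10⁻¹³ V²
V_n = √(1.18×10⁻¹³) = 3.44×10⁻⁷ V = 344 nV

344 nV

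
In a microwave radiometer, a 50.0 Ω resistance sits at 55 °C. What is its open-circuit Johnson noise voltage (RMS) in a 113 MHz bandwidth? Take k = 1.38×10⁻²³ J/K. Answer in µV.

T = 55 °C + 273.15 = 328.15 K
V_n = √(4kTRB)
4kTRB = 4 × 1.38×10⁻²³ × 328.15 × 5.00×10¹ × 1.13×10⁸ = 1.02×10⁻¹⁰ V²
V_n = √(1.02×10⁻¹⁰) = 1.01×10⁻⁵ V = 10.1 µV

10.1 µV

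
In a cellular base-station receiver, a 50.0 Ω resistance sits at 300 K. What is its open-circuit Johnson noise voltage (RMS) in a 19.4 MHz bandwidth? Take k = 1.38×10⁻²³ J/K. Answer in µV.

4.01 µV

V_n = √(4kTRB)
4kTRB = 4 × 1.38×10⁻²³ × 300 × 5.00×10¹ × 1.94×10⁷ = 1.61×10⁻¹¹ V²
V_n = √(1.61×10⁻¹¹) = 4.01×10⁻⁶ V = 4.01 µV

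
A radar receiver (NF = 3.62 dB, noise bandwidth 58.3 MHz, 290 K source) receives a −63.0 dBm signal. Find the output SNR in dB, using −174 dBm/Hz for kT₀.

Noise floor: N = −174 + 10 log₁₀(B) + NF
10 log₁₀(5.83×10⁷) = 77.66 dB
N = −174 + 77.66 + 3.62 = −92.72 dBm
SNR = P_sig − N = −63.0 − (−92.72) = 29.72 dB → 29.7 dB

29.7 dB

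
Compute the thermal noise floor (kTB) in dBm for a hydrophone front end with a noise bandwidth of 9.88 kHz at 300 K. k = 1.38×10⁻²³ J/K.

−133.9 dBm

P_n = kTB = 1.38×10⁻²³ × 300 × 9.88×10³ = 4.09×10⁻¹⁷ W
In dBm: 10 log₁₀(4.09×10⁻¹⁷ / 10⁻³) = −133.9 dBm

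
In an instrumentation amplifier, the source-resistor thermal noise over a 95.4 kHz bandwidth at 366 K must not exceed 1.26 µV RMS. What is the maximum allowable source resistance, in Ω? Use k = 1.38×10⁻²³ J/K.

Johnson–Nyquist: V_n = √(4kTRB) ⇒ R = V_n² / (4kTB)
4kTB = 4 × 1.38×10⁻²³ × 366 × 9.54×10⁴ = 1.93×10⁻¹⁵
R = (1.26×10⁻⁶)² / 1.93×10⁻¹⁵ = 8.24×10² Ω = 824 Ω

824 Ω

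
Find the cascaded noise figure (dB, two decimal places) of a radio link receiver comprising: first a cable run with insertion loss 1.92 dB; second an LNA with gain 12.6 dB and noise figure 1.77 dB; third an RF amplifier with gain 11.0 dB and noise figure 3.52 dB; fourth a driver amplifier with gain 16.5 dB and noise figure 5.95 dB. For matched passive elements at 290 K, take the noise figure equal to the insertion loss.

3.92 dB

Convert to linear (a loss of L dB is a gain of −L dB): F_i = 10^(NF_i/10), G_i = 10^(G_i,dB/10)
  Stage 1: F_1 = 10^(1.92/10) = 1.556, G_1 = 10^(−1.92/10) = 0.6427
  Stage 2: F_2 = 10^(1.77/10) = 1.503, G_2 = 10^(12.6/10) = 18.20
  Stage 3: F_3 = 10^(3.52/10) = 2.249, G_3 = 10^(11.0/10) = 12.59
  Stage 4: F_4 = 10^(5.95/10) = 3.936, G_4 = 10^(16.5/10) = 44.67
Friis cascade:
  F = 1.556 + (1.503 − 1)/0.6427 + (2.249 − 1)/11.69 + (3.936 − 1)/147.2 = 2.466
NF = 10 log₁₀(2.466) = 3.92 dB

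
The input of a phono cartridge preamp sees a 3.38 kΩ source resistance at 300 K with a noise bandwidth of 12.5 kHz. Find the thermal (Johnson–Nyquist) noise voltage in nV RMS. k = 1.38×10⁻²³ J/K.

V_n = √(4kTRB)
4kTRB = 4 × 1.38×10⁻²³ × 300 × 3.38×10³ × 1.25×10⁴ = 7.00×10⁻¹³ V²
V_n = √(7.00×10⁻¹³) = 8.36×10⁻⁷ V = 836 nV

836 nV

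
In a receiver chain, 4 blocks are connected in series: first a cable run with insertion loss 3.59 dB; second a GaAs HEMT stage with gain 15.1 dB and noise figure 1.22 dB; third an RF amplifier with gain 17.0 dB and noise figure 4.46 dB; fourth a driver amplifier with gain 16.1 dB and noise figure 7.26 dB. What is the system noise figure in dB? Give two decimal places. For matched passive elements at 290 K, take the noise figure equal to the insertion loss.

Convert to linear (a loss of L dB is a gain of −L dB): F_i = 10^(NF_i/10), G_i = 10^(G_i,dB/10)
  Stage 1: F_1 = 10^(3.59/10) = 2.286, G_1 = 10^(−3.59/10) = 0.4375
  Stage 2: F_2 = 10^(1.22/10) = 1.324, G_2 = 10^(15.1/10) = 32.36
  Stage 3: F_3 = 10^(4.46/10) = 2.793, G_3 = 10^(17.0/10) = 50.12
  Stage 4: F_4 = 10^(7.26/10) = 5.321, G_4 = 10^(16.1/10) = 40.74
Friis cascade:
  F = 2.286 + (1.324 − 1)/0.4375 + (2.793 − 1)/14.16 + (5.321 − 1)/709.6 = 3.160
NF = 10 log₁₀(3.160) = 5.00 dB

5.00 dB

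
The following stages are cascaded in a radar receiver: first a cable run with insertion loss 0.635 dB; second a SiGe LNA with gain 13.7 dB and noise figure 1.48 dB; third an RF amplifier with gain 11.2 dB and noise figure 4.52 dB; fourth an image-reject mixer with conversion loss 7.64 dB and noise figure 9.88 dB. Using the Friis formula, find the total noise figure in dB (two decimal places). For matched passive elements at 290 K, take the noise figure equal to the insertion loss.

2.43 dB

Convert to linear (a loss of L dB is a gain of −L dB): F_i = 10^(NF_i/10), G_i = 10^(G_i,dB/10)
  Stage 1: F_1 = 10^(0.635/10) = 1.157, G_1 = 10^(−0.635/10) = 0.8640
  Stage 2: F_2 = 10^(1.48/10) = 1.406, G_2 = 10^(13.7/10) = 23.44
  Stage 3: F_3 = 10^(4.52/10) = 2.831, G_3 = 10^(11.2/10) = 13.18
  Stage 4: F_4 = 10^(9.88/10) = 9.727, G_4 = 10^(−7.64/10) = 0.1722
Friis cascade:
  F = 1.157 + (1.406 − 1)/0.8640 + (2.831 − 1)/20.25 + (9.727 − 1)/267.0 = 1.751
NF = 10 log₁₀(1.751) = 2.43 dB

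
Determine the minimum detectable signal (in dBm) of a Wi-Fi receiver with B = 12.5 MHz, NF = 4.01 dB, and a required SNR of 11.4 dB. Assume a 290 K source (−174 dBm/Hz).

−87.6 dBm

Sensitivity = −174 + 10 log₁₀(B) + NF + SNR_min
= −174 + 70.97 + 4.01 + 11.4
= −87.62 dBm → −87.6 dBm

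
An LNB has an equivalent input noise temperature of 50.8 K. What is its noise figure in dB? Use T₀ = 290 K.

0.701 dB

F = 1 + T_e/T₀ = 1 + 50.8/290 = 1.17517
NF = 10 log₁₀(1.17517) = 0.701 dB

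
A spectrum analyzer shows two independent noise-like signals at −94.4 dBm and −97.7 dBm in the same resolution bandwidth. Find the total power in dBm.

Convert to linear, add, convert back:
P₁ = 3.63×10⁻¹³ W, P₂ = 1.70×10⁻¹³ W
P_tot = 5.33×10⁻¹³ W → 10 log₁₀(P_tot / 10⁻³) = −92.7 dBm

−92.7 dBm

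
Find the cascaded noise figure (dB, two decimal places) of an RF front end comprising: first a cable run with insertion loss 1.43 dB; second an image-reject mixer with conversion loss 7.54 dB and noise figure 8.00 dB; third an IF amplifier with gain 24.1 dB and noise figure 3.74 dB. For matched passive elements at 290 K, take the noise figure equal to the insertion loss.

Convert to linear (a loss of L dB is a gain of −L dB): F_i = 10^(NF_i/10), G_i = 10^(G_i,dB/10)
  Stage 1: F_1 = 10^(1.43/10) = 1.390, G_1 = 10^(−1.43/10) = 0.7194
  Stage 2: F_2 = 10^(8.00/10) = 6.310, G_2 = 10^(−7.54/10) = 0.1762
  Stage 3: F_3 = 10^(3.74/10) = 2.366, G_3 = 10^(24.1/10) = 257.0
Friis cascade:
  F = 1.390 + (6.310 − 1)/0.7194 + (2.366 − 1)/0.1268 = 19.55
NF = 10 log₁₀(19.55) = 12.91 dB

12.91 dB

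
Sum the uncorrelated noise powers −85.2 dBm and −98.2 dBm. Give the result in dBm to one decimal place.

−85.0 dBm

Convert to linear, add, convert back:
P₁ = 3.02×10⁻¹² W, P₂ = 1.51×10⁻¹³ W
P_tot = 3.17×10⁻¹² W → 10 log₁₀(P_tot / 10⁻³) = −85.0 dBm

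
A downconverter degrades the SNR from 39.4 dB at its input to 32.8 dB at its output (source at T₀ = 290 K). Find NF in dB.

6.6 dB

NF (dB) = SNR_in(dB) − SNR_out(dB) when the source is at T₀
NF = 39.4 − 32.8 = 6.6 dB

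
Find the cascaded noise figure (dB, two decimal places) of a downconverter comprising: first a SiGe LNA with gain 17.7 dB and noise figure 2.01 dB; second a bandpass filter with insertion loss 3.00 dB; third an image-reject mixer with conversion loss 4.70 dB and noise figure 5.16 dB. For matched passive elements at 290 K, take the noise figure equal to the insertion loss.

2.26 dB

Convert to linear (a loss of L dB is a gain of −L dB): F_i = 10^(NF_i/10), G_i = 10^(G_i,dB/10)
  Stage 1: F_1 = 10^(2.01/10) = 1.589, G_1 = 10^(17.7/10) = 58.88
  Stage 2: F_2 = 10^(3.00/10) = 1.995, G_2 = 10^(−3.00/10) = 0.5012
  Stage 3: F_3 = 10^(5.16/10) = 3.281, G_3 = 10^(−4.70/10) = 0.3388
Friis cascade:
  F = 1.589 + (1.995 − 1)/58.88 + (3.281 − 1)/29.51 = 1.683
NF = 10 log₁₀(1.683) = 2.26 dB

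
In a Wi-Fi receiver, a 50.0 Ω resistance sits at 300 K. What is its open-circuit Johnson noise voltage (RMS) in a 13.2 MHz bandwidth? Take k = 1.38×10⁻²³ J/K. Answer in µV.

3.31 µV

V_n = √(4kTRB)
4kTRB = 4 × 1.38×10⁻²³ × 300 × 5.00×10¹ × 1.32×10⁷ = 1.09×10⁻¹¹ V²
V_n = √(1.09×10⁻¹¹) = 3.31×10⁻⁶ V = 3.31 µV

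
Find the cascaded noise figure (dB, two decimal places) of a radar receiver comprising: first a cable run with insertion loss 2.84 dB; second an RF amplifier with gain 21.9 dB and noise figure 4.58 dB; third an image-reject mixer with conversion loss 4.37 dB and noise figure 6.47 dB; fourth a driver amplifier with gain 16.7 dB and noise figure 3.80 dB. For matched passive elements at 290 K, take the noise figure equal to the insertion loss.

Convert to linear (a loss of L dB is a gain of −L dB): F_i = 10^(NF_i/10), G_i = 10^(G_i,dB/10)
  Stage 1: F_1 = 10^(2.84/10) = 1.923, G_1 = 10^(−2.84/10) = 0.5200
  Stage 2: F_2 = 10^(4.58/10) = 2.871, G_2 = 10^(21.9/10) = 154.9
  Stage 3: F_3 = 10^(6.47/10) = 4.436, G_3 = 10^(−4.37/10) = 0.3656
  Stage 4: F_4 = 10^(3.80/10) = 2.399, G_4 = 10^(16.7/10) = 46.77
Friis cascade:
  F = 1.923 + (2.871 − 1)/0.5200 + (4.436 − 1)/80.54 + (2.399 − 1)/29.44 = 5.611
NF = 10 log₁₀(5.611) = 7.49 dB

7.49 dB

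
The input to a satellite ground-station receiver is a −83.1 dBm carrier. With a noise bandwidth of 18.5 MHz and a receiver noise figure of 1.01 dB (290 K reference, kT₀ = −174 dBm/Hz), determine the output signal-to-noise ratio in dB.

17.2 dB

Noise floor: N = −174 + 10 log₁₀(B) + NF
10 log₁₀(1.85×10⁷) = 72.67 dB
N = −174 + 72.67 + 1.01 = −100.32 dBm
SNR = P_sig − N = −83.1 − (−100.32) = 17.22 dB → 17.2 dB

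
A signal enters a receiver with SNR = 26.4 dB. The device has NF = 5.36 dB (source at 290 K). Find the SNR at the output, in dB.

21.04 dB

By definition F = SNR_in/SNR_out, so in dB: SNR_out = SNR_in − NF
SNR_out = 26.4 − 5.36 = 21.04 dB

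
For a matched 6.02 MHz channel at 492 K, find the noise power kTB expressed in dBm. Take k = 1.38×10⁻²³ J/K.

−103.9 dBm

P_n = kTB = 1.38×10⁻²³ × 492 × 6.02×10⁶ = 4.09×10⁻¹⁴ W
In dBm: 10 log₁₀(4.09×10⁻¹⁴ / 10⁻³) = −103.9 dBm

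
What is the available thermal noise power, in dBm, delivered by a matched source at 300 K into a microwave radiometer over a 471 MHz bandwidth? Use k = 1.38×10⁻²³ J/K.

P_n = kTB = 1.38×10⁻²³ × 300 × 4.71×10⁸ = 1.95×10⁻¹² W
In dBm: 10 log₁₀(1.95×10⁻¹² / 10⁻³) = −87.1 dBm

−87.1 dBm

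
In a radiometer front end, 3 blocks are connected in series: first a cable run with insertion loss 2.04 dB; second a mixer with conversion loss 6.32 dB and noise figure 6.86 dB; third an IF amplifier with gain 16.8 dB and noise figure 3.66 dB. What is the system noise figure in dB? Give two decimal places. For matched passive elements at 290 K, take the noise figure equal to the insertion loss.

Convert to linear (a loss of L dB is a gain of −L dB): F_i = 10^(NF_i/10), G_i = 10^(G_i,dB/10)
  Stage 1: F_1 = 10^(2.04/10) = 1.600, G_1 = 10^(−2.04/10) = 0.6252
  Stage 2: F_2 = 10^(6.86/10) = 4.853, G_2 = 10^(−6.32/10) = 0.2333
  Stage 3: F_3 = 10^(3.66/10) = 2.323, G_3 = 10^(16.8/10) = 47.86
Friis cascade:
  F = 1.600 + (4.853 − 1)/0.6252 + (2.323 − 1)/0.1459 = 16.83
NF = 10 log₁₀(16.83) = 12.26 dB

12.26 dB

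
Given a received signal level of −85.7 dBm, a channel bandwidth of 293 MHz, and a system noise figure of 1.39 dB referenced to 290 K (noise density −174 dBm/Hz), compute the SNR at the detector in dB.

2.2 dB

Noise floor: N = −174 + 10 log₁₀(B) + NF
10 log₁₀(2.93×10⁸) = 84.67 dB
N = −174 + 84.67 + 1.39 = −87.94 dBm
SNR = P_sig − N = −85.7 − (−87.94) = 2.24 dB → 2.2 dB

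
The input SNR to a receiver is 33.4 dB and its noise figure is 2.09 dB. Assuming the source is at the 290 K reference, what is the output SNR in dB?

By definition F = SNR_in/SNR_out, so in dB: SNR_out = SNR_in − NF
SNR_out = 33.4 − 2.09 = 31.31 dB

31.31 dB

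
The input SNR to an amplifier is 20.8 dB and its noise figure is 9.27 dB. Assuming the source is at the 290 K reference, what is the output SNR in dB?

By definition F = SNR_in/SNR_out, so in dB: SNR_out = SNR_in − NF
SNR_out = 20.8 − 9.27 = 11.53 dB

11.53 dB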